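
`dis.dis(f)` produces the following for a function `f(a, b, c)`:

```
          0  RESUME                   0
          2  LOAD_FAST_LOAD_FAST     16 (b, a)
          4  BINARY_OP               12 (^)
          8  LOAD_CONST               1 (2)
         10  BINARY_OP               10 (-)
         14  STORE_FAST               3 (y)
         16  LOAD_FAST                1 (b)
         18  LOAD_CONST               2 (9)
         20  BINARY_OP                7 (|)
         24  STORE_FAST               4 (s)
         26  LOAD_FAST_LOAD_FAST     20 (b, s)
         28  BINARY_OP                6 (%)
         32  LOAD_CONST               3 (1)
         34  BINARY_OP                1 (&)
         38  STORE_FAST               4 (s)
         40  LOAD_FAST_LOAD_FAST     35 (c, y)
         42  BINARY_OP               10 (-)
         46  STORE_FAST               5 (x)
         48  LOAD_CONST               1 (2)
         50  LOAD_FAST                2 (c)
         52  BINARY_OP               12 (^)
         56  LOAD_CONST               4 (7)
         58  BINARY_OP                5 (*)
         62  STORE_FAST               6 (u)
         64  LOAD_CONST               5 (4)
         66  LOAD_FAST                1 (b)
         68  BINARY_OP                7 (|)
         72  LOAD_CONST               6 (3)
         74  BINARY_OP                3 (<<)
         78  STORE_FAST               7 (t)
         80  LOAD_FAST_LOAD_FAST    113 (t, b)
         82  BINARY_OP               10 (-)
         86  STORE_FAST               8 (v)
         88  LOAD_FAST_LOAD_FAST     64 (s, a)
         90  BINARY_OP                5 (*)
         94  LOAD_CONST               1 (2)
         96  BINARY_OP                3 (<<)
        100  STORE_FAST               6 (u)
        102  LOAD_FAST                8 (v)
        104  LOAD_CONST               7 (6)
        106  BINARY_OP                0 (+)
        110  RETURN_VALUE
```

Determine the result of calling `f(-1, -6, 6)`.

LOAD_FAST_LOAD_FAST b,a → push -6,-1. Stack: [-6, -1]
BINARY_OP ^ → -6 ^ -1 = 5. Stack: [5]
LOAD_CONST → push 2. Stack: [5, 2]
BINARY_OP - → 5 - 2 = 3. Stack: [3]
STORE_FAST y → y=3. Stack: []
LOAD_FAST b → push -6. Stack: [-6]
LOAD_CONST → push 9. Stack: [-6, 9]
BINARY_OP | → -6 | 9 = -5. Stack: [-5]
STORE_FAST s → s=-5. Stack: []
LOAD_FAST_LOAD_FAST b,s → push -6,-5. Stack: [-6, -5]
BINARY_OP % → -6 % -5 = -1. Stack: [-1]
LOAD_CONST → push 1. Stack: [-1, 1]
BINARY_OP & → -1 & 1 = 1. Stack: [1]
STORE_FAST s → s=1. Stack: []
LOAD_FAST_LOAD_FAST c,y → push 6,3. Stack: [6, 3]
BINARY_OP - → 6 - 3 = 3. Stack: [3]
STORE_FAST x → x=3. Stack: []
LOAD_CONST → push 2. Stack: [2]
LOAD_FAST c → push 6. Stack: [2, 6]
BINARY_OP ^ → 2 ^ 6 = 4. Stack: [4]
LOAD_CONST → push 7. Stack: [4, 7]
BINARY_OP * → 4 * 7 = 28. Stack: [28]
STORE_FAST u → u=28. Stack: []
LOAD_CONST → push 4. Stack: [4]
LOAD_FAST b → push -6. Stack: [4, -6]
BINARY_OP | → 4 | -6 = -2. Stack: [-2]
LOAD_CONST → push 3. Stack: [-2, 3]
BINARY_OP << → -2 << 3 = -16. Stack: [-16]
STORE_FAST t → t=-16. Stack: []
LOAD_FAST_LOAD_FAST t,b → push -16,-6. Stack: [-16, -6]
BINARY_OP - → -16 - -6 = -10. Stack: [-10]
STORE_FAST v → v=-10. Stack: []
LOAD_FAST_LOAD_FAST s,a → push 1,-1. Stack: [1, -1]
BINARY_OP * → 1 * -1 = -1. Stack: [-1]
LOAD_CONST → push 2. Stack: [-1, 2]
BINARY_OP << → -1 << 2 = -4. Stack: [-4]
STORE_FAST u → u=-4. Stack: []
LOAD_FAST v → push -10. Stack: [-10]
LOAD_CONST → push 6. Stack: [-10, 6]
BINARY_OP + → -10 + 6 = -4. Stack: [-4]
RETURN_VALUE → return -4.

-4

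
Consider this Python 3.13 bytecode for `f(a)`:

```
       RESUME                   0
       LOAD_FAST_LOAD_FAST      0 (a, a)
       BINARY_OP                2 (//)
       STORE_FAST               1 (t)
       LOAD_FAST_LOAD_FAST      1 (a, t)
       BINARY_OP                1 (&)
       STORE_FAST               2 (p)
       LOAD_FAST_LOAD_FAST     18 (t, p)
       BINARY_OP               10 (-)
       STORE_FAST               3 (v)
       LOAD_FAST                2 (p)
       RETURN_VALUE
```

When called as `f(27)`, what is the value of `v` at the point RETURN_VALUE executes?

LOAD_FAST_LOAD_FAST a,a → push 27,27. Stack: [27, 27]
BINARY_OP // → 27 // 27 = 1. Stack: [1]
STORE_FAST t → t=1. Stack: []
LOAD_FAST_LOAD_FAST a,t → push 27,1. Stack: [27, 1]
BINARY_OP & → 27 & 1 = 1. Stack: [1]
STORE_FAST p → p=1. Stack: []
LOAD_FAST_LOAD_FAST t,p → push 1,1. Stack: [1, 1]
BINARY_OP - → 1 - 1 = 0. Stack: [0]
STORE_FAST v → v=0. Stack: []
LOAD_FAST p → push 1. Stack: [1]
RETURN_VALUE → return 1.

0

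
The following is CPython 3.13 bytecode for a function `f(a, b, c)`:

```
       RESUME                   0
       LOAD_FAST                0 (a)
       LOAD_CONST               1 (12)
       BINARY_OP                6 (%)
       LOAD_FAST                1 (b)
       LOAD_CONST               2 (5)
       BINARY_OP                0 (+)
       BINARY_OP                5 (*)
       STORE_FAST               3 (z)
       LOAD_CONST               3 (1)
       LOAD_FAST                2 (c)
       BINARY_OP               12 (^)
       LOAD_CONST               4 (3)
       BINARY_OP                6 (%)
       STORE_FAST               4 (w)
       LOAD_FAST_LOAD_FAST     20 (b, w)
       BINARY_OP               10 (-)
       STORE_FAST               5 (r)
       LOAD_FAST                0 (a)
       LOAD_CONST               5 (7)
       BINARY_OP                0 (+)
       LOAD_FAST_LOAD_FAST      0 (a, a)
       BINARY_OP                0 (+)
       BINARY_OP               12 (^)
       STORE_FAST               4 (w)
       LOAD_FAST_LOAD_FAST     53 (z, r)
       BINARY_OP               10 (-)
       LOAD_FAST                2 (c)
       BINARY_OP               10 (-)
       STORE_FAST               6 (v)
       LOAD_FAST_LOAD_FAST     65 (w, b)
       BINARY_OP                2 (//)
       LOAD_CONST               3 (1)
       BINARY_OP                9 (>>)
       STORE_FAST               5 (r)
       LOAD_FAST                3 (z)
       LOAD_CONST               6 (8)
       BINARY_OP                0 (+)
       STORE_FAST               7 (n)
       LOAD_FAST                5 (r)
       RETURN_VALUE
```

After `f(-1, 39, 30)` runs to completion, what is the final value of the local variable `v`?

416

LOAD_FAST a → push -1. Stack: [-1]
LOAD_CONST → push 12. Stack: [-1, 12]
BINARY_OP % → -1 % 12 = 11. Stack: [11]
LOAD_FAST b → push 39. Stack: [11, 39]
LOAD_CONST → push 5. Stack: [11, 39, 5]
BINARY_OP + → 39 + 5 = 44. Stack: [11, 44]
BINARY_OP * → 11 * 44 = 484. Stack: [484]
STORE_FAST z → z=484. Stack: []
LOAD_CONST → push 1. Stack: [1]
LOAD_FAST c → push 30. Stack: [1, 30]
BINARY_OP ^ → 1 ^ 30 = 31. Stack: [31]
LOAD_CONST → push 3. Stack: [31, 3]
BINARY_OP % → 31 % 3 = 1. Stack: [1]
STORE_FAST w → w=1. Stack: []
LOAD_FAST_LOAD_FAST b,w → push 39,1. Stack: [39, 1]
BINARY_OP - → 39 - 1 = 38. Stack: [38]
STORE_FAST r → r=38. Stack: []
LOAD_FAST a → push -1. Stack: [-1]
LOAD_CONST → push 7. Stack: [-1, 7]
BINARY_OP + → -1 + 7 = 6. Stack: [6]
LOAD_FAST_LOAD_FAST a,a → push -1,-1. Stack: [6, -1, -1]
BINARY_OP + → -1 + -1 = -2. Stack: [6, -2]
BINARY_OP ^ → 6 ^ -2 = -8. Stack: [-8]
STORE_FAST w → w=-8. Stack: []
LOAD_FAST_LOAD_FAST z,r → push 484,38. Stack: [484, 38]
BINARY_OP - → 484 - 38 = 446. Stack: [446]
LOAD_FAST c → push 30. Stack: [446, 30]
BINARY_OP - → 446 - 30 = 416. Stack: [416]
STORE_FAST v → v=416. Stack: []
LOAD_FAST_LOAD_FAST w,b → push -8,39. Stack: [-8, 39]
BINARY_OP // → -8 // 39 = -1. Stack: [-1]
LOAD_CONST → push 1. Stack: [-1, 1]
BINARY_OP >> → -1 >> 1 = -1. Stack: [-1]
STORE_FAST r → r=-1. Stack: []
LOAD_FAST z → push 484. Stack: [484]
LOAD_CONST → push 8. Stack: [484, 8]
BINARY_OP + → 484 + 8 = 492. Stack: [492]
STORE_FAST n → n=492. Stack: []
LOAD_FAST r → push -1. Stack: [-1]
RETURN_VALUE → return -1.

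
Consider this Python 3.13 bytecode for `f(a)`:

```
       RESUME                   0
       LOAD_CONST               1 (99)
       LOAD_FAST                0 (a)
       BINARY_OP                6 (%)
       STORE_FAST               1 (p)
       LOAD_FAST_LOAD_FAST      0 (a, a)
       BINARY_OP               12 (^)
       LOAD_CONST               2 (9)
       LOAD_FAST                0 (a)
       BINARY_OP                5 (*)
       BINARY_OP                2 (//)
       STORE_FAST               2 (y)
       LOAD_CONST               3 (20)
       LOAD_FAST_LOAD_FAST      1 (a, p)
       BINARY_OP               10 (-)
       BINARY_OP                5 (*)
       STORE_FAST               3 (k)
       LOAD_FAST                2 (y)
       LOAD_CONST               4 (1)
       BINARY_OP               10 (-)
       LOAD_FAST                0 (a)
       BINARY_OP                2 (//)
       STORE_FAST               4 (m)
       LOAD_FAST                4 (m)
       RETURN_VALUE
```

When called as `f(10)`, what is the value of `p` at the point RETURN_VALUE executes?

LOAD_CONST → push 99. Stack: [99]
LOAD_FAST a → push 10. Stack: [99, 10]
BINARY_OP % → 99 % 10 = 9. Stack: [9]
STORE_FAST p → p=9. Stack: []
LOAD_FAST_LOAD_FAST a,a → push 10,10. Stack: [10, 10]
BINARY_OP ^ → 10 ^ 10 = 0. Stack: [0]
LOAD_CONST → push 9. Stack: [0, 9]
LOAD_FAST a → push 10. Stack: [0, 9, 10]
BINARY_OP * → 9 * 10 = 90. Stack: [0, 90]
BINARY_OP // → 0 // 90 = 0. Stack: [0]
STORE_FAST y → y=0. Stack: []
LOAD_CONST → push 20. Stack: [20]
LOAD_FAST_LOAD_FAST a,p → push 10,9. Stack: [20, 10, 9]
BINARY_OP - → 10 - 9 = 1. Stack: [20, 1]
BINARY_OP * → 20 * 1 = 20. Stack: [20]
STORE_FAST k → k=20. Stack: []
LOAD_FAST y → push 0. Stack: [0]
LOAD_CONST → push 1. Stack: [0, 1]
BINARY_OP - → 0 - 1 = -1. Stack: [-1]
LOAD_FAST a → push 10. Stack: [-1, 10]
BINARY_OP // → -1 // 10 = -1. Stack: [-1]
STORE_FAST m → m=-1. Stack: []
LOAD_FAST m → push -1. Stack: [-1]
RETURN_VALUE → return -1.

9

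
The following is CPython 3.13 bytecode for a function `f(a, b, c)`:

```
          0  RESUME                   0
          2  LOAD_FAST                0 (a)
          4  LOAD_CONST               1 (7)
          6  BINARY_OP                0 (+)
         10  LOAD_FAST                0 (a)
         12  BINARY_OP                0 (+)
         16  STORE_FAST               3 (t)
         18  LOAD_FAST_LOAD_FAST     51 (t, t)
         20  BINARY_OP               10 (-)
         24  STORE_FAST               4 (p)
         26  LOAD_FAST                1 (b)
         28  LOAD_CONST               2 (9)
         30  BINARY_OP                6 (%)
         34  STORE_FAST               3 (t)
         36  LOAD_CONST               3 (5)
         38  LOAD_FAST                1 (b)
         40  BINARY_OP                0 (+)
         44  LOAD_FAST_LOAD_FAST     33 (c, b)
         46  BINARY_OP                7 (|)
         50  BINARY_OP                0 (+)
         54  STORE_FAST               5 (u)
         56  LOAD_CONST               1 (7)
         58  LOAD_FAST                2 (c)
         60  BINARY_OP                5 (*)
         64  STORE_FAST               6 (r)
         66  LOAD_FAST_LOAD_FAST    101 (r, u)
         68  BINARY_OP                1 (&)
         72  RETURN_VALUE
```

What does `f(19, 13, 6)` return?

LOAD_FAST a → push 19. Stack: [19]
LOAD_CONST → push 7. Stack: [19, 7]
BINARY_OP + → 19 + 7 = 26. Stack: [26]
LOAD_FAST a → push 19. Stack: [26, 19]
BINARY_OP + → 26 + 19 = 45. Stack: [45]
STORE_FAST t → t=45. Stack: []
LOAD_FAST_LOAD_FAST t,t → push 45,45. Stack: [45, 45]
BINARY_OP - → 45 - 45 = 0. Stack: [0]
STORE_FAST p → p=0. Stack: []
LOAD_FAST b → push 13. Stack: [13]
LOAD_CONST → push 9. Stack: [13, 9]
BINARY_OP % → 13 % 9 = 4. Stack: [4]
STORE_FAST t → t=4. Stack: []
LOAD_CONST → push 5. Stack: [5]
LOAD_FAST b → push 13. Stack: [5, 13]
BINARY_OP + → 5 + 13 = 18. Stack: [18]
LOAD_FAST_LOAD_FAST c,b → push 6,13. Stack: [18, 6, 13]
BINARY_OP | → 6 | 13 = 15. Stack: [18, 15]
BINARY_OP + → 18 + 15 = 33. Stack: [33]
STORE_FAST u → u=33. Stack: []
LOAD_CONST → push 7. Stack: [7]
LOAD_FAST c → push 6. Stack: [7, 6]
BINARY_OP * → 7 * 6 = 42. Stack: [42]
STORE_FAST r → r=42. Stack: []
LOAD_FAST_LOAD_FAST r,u → push 42,33. Stack: [42, 33]
BINARY_OP & → 42 & 33 = 32. Stack: [32]
RETURN_VALUE → return 32.

32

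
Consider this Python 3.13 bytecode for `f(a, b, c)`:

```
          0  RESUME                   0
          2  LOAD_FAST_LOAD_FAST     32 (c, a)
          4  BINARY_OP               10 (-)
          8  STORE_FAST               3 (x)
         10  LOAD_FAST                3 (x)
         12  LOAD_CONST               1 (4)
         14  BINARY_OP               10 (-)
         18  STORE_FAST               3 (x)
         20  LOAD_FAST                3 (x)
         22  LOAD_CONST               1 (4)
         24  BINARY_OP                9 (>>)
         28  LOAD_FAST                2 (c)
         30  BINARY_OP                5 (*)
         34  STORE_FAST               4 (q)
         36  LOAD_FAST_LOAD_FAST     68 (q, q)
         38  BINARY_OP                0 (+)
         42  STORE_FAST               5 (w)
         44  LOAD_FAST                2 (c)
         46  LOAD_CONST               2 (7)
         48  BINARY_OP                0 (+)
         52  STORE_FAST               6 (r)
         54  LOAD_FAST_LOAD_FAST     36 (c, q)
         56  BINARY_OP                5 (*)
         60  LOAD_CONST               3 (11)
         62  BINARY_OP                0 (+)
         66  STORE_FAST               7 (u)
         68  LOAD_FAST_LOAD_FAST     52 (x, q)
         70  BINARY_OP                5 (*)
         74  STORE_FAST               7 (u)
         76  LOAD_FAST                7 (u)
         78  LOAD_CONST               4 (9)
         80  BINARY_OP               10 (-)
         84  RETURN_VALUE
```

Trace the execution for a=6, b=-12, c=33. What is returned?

750

LOAD_FAST_LOAD_FAST c,a → push 33,6. Stack: [33, 6]
BINARY_OP - → 33 - 6 = 27. Stack: [27]
STORE_FAST x → x=27. Stack: []
LOAD_FAST x → push 27. Stack: [27]
LOAD_CONST → push 4. Stack: [27, 4]
BINARY_OP - → 27 - 4 = 23. Stack: [23]
STORE_FAST x → x=23. Stack: []
LOAD_FAST x → push 23. Stack: [23]
LOAD_CONST → push 4. Stack: [23, 4]
BINARY_OP >> → 23 >> 4 = 1. Stack: [1]
LOAD_FAST c → push 33. Stack: [1, 33]
BINARY_OP * → 1 * 33 = 33. Stack: [33]
STORE_FAST q → q=33. Stack: []
LOAD_FAST_LOAD_FAST q,q → push 33,33. Stack: [33, 33]
BINARY_OP + → 33 + 33 = 66. Stack: [66]
STORE_FAST w → w=66. Stack: []
LOAD_FAST c → push 33. Stack: [33]
LOAD_CONST → push 7. Stack: [33, 7]
BINARY_OP + → 33 + 7 = 40. Stack: [40]
STORE_FAST r → r=40. Stack: []
LOAD_FAST_LOAD_FAST c,q → push 33,33. Stack: [33, 33]
BINARY_OP * → 33 * 33 = 1089. Stack: [1089]
LOAD_CONST → push 11. Stack: [1089, 11]
BINARY_OP + → 1089 + 11 = 1100. Stack: [1100]
STORE_FAST u → u=1100. Stack: []
LOAD_FAST_LOAD_FAST x,q → push 23,33. Stack: [23, 33]
BINARY_OP * → 23 * 33 = 759. Stack: [759]
STORE_FAST u → u=759. Stack: []
LOAD_FAST u → push 759. Stack: [759]
LOAD_CONST → push 9. Stack: [759, 9]
BINARY_OP - → 759 - 9 = 750. Stack: [750]
RETURN_VALUE → return 750.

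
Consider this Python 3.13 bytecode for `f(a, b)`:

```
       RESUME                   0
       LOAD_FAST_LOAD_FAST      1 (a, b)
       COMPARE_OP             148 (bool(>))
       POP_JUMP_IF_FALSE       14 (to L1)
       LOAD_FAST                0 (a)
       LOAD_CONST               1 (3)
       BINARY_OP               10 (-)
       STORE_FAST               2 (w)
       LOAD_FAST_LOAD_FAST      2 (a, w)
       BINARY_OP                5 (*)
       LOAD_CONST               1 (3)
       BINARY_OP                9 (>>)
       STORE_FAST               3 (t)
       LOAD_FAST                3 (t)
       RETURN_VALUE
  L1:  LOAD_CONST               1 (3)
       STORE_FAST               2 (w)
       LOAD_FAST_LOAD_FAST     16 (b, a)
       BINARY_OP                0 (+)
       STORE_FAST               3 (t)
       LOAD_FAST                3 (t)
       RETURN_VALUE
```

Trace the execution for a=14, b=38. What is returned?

52

LOAD_FAST_LOAD_FAST a,b → push 14,38. Stack: [14, 38]
COMPARE_OP bool(>) → 14 vs 38 = False. Stack: [False]
POP_JUMP_IF_FALSE → pop False; jump. Stack: []
LOAD_CONST → push 3. Stack: [3]
STORE_FAST w → w=3. Stack: []
LOAD_FAST_LOAD_FAST b,a → push 38,14. Stack: [38, 14]
BINARY_OP + → 38 + 14 = 52. Stack: [52]
STORE_FAST t → t=52. Stack: []
LOAD_FAST t → push 52. Stack: [52]
RETURN_VALUE → return 52.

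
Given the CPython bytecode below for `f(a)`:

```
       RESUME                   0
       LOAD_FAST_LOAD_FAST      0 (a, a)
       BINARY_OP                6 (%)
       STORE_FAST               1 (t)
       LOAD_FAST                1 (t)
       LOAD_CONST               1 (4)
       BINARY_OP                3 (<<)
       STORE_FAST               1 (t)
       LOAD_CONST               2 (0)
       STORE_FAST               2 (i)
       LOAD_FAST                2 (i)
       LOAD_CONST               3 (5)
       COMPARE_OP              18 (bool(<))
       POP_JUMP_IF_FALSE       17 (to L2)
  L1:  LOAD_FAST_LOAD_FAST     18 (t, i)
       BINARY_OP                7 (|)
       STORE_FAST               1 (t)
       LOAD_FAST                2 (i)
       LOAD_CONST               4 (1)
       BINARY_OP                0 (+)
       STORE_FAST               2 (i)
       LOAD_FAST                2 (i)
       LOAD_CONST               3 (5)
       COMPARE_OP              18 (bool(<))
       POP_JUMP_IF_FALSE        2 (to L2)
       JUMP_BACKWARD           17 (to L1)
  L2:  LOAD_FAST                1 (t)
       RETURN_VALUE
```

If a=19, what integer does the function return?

7

LOAD_FAST_LOAD_FAST a,a → push 19,19
BINARY_OP % → 19 % 19 = 0
STORE_FAST t → t=0
LOAD_FAST t → push 0
LOAD_CONST → push 4
BINARY_OP << → 0 << 4 = 0
STORE_FAST t → t=0
LOAD_CONST → push 0
STORE_FAST i → i=0
LOAD_FAST i → push 0
LOAD_CONST → push 5
COMPARE_OP bool(<) → 0 vs 5 = True
POP_JUMP_IF_FALSE → pop True; no jump
LOAD_FAST_LOAD_FAST t,i → push 0,0
BINARY_OP | → 0 | 0 = 0
STORE_FAST t → t=0
LOAD_FAST i → push 0
LOAD_CONST → push 1
BINARY_OP + → 0 + 1 = 1
STORE_FAST i → i=1
LOAD_FAST i → push 1
LOAD_CONST → push 5
COMPARE_OP bool(<) → 1 vs 5 = True
POP_JUMP_IF_FALSE → pop True; no jump
LOAD_FAST_LOAD_FAST t,i → push 0,1
BINARY_OP | → 0 | 1 = 1
STORE_FAST t → t=1
LOAD_FAST i → push 1
LOAD_CONST → push 1
BINARY_OP + → 1 + 1 = 2
STORE_FAST i → i=2
LOAD_FAST i → push 2
LOAD_CONST → push 5
COMPARE_OP bool(<) → 2 vs 5 = True
POP_JUMP_IF_FALSE → pop True; no jump
LOAD_FAST_LOAD_FAST t,i → push 1,2
BINARY_OP | → 1 | 2 = 3
STORE_FAST t → t=3
LOAD_FAST i → push 2
LOAD_CONST → push 1
BINARY_OP + → 2 + 1 = 3
STORE_FAST i → i=3
LOAD_FAST i → push 3
LOAD_CONST → push 5
COMPARE_OP bool(<) → 3 vs 5 = True
POP_JUMP_IF_FALSE → pop True; no jump
LOAD_FAST_LOAD_FAST t,i → push 3,3
BINARY_OP | → 3 | 3 = 3
STORE_FAST t → t=3
LOAD_FAST i → push 3
LOAD_CONST → push 1
BINARY_OP + → 3 + 1 = 4
STORE_FAST i → i=4
LOAD_FAST i → push 4
LOAD_CONST → push 5
COMPARE_OP bool(<) → 4 vs 5 = True
POP_JUMP_IF_FALSE → pop True; no jump
LOAD_FAST_LOAD_FAST t,i → push 3,4
BINARY_OP | → 3 | 4 = 7
STORE_FAST t → t=7
LOAD_FAST i → push 4
LOAD_CONST → push 1
BINARY_OP + → 4 + 1 = 5
STORE_FAST i → i=5
LOAD_FAST i → push 5
LOAD_CONST → push 5
COMPARE_OP bool(<) → 5 vs 5 = False
POP_JUMP_IF_FALSE → pop False; jump
LOAD_FAST t → push 7
RETURN_VALUE → return 7.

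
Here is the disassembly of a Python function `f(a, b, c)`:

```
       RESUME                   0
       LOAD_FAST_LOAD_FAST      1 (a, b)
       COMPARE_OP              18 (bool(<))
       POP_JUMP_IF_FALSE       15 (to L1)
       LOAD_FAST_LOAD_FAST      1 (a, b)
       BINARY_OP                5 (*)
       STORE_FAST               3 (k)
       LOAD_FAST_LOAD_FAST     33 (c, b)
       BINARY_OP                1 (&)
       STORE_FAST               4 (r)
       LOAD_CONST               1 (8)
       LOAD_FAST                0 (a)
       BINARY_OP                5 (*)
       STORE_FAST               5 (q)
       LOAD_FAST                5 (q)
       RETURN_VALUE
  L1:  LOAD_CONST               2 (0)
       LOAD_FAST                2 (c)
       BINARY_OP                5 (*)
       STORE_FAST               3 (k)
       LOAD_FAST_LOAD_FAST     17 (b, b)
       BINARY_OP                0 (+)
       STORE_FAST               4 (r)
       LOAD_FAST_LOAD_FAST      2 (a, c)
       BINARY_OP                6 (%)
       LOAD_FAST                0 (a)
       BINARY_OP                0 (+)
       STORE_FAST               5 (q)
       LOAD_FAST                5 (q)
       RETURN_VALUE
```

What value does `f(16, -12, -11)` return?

10

LOAD_FAST_LOAD_FAST a,b → push 16,-12. Stack: [16, -12]
COMPARE_OP bool(<) → 16 vs -12 = False. Stack: [False]
POP_JUMP_IF_FALSE → pop False; jump. Stack: []
LOAD_CONST → push 0. Stack: [0]
LOAD_FAST c → push -11. Stack: [0, -11]
BINARY_OP * → 0 * -11 = 0. Stack: [0]
STORE_FAST k → k=0. Stack: []
LOAD_FAST_LOAD_FAST b,b → push -12,-12. Stack: [-12, -12]
BINARY_OP + → -12 + -12 = -24. Stack: [-24]
STORE_FAST r → r=-24. Stack: []
LOAD_FAST_LOAD_FAST a,c → push 16,-11. Stack: [16, -11]
BINARY_OP % → 16 % -11 = -6. Stack: [-6]
LOAD_FAST a → push 16. Stack: [-6, 16]
BINARY_OP + → -6 + 16 = 10. Stack: [10]
STORE_FAST q → q=10. Stack: []
LOAD_FAST q → push 10. Stack: [10]
RETURN_VALUE → return 10.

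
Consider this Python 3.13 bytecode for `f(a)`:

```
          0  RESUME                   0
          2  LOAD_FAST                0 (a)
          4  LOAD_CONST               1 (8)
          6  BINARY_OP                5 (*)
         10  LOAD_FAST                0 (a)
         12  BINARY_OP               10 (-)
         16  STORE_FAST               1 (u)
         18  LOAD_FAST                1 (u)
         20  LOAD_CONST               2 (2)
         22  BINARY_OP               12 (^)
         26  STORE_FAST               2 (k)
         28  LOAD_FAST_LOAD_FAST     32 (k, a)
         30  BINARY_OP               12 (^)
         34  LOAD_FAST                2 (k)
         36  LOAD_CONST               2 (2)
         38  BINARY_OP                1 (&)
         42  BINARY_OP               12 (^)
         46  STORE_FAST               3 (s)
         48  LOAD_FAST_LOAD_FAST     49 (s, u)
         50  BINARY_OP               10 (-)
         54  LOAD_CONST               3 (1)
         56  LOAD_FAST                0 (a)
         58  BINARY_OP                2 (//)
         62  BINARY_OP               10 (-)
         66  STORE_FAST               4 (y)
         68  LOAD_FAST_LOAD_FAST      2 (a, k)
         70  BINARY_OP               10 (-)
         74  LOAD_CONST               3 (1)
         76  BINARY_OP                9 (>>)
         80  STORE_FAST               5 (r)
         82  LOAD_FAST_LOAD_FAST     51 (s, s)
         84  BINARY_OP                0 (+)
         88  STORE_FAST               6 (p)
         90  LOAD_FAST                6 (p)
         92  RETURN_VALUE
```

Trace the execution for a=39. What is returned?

LOAD_FAST a → push 39. Stack: [39]
LOAD_CONST → push 8. Stack: [39, 8]
BINARY_OP * → 39 * 8 = 312. Stack: [312]
LOAD_FAST a → push 39. Stack: [312, 39]
BINARY_OP - → 312 - 39 = 273. Stack: [273]
STORE_FAST u → u=273. Stack: []
LOAD_FAST u → push 273. Stack: [273]
LOAD_CONST → push 2. Stack: [273, 2]
BINARY_OP ^ → 273 ^ 2 = 275. Stack: [275]
STORE_FAST k → k=275. Stack: []
LOAD_FAST_LOAD_FAST k,a → push 275,39. Stack: [275, 39]
BINARY_OP ^ → 275 ^ 39 = 308. Stack: [308]
LOAD_FAST k → push 275. Stack: [308, 275]
LOAD_CONST → push 2. Stack: [308, 275, 2]
BINARY_OP & → 275 & 2 = 2. Stack: [308, 2]
BINARY_OP ^ → 308 ^ 2 = 310. Stack: [310]
STORE_FAST s → s=310. Stack: []
LOAD_FAST_LOAD_FAST s,u → push 310,273. Stack: [310, 273]
BINARY_OP - → 310 - 273 = 37. Stack: [37]
LOAD_CONST → push 1. Stack: [37, 1]
LOAD_FAST a → push 39. Stack: [37, 1, 39]
BINARY_OP // → 1 // 39 = 0. Stack: [37, 0]
BINARY_OP - → 37 - 0 = 37. Stack: [37]
STORE_FAST y → y=37. Stack: []
LOAD_FAST_LOAD_FAST a,k → push 39,275. Stack: [39, 275]
BINARY_OP - → 39 - 275 = -236. Stack: [-236]
LOAD_CONST → push 1. Stack: [-236, 1]
BINARY_OP >> → -236 >> 1 = -118. Stack: [-118]
STORE_FAST r → r=-118. Stack: []
LOAD_FAST_LOAD_FAST s,s → push 310,310. Stack: [310, 310]
BINARY_OP + → 310 + 310 = 620. Stack: [620]
STORE_FAST p → p=620. Stack: []
LOAD_FAST p → push 620. Stack: [620]
RETURN_VALUE → return 620.

620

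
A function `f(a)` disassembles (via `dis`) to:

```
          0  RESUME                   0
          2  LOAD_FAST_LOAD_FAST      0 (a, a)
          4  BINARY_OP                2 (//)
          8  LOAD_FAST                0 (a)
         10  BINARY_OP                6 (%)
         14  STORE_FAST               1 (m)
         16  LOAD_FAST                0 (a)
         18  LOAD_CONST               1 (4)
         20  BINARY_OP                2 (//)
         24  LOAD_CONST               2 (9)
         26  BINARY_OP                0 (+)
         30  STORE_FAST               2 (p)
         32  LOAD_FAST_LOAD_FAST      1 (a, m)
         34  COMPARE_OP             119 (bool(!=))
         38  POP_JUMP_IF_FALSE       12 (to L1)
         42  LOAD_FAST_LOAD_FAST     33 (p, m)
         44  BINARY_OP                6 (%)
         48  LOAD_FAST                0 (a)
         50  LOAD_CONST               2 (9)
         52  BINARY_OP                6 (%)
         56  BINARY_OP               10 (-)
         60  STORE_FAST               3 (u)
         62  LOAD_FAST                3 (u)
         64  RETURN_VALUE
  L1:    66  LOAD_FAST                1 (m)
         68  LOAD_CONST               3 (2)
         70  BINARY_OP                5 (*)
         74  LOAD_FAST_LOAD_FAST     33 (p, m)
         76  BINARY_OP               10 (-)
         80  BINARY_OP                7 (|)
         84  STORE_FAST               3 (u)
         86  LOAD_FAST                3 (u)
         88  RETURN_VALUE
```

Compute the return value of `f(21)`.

LOAD_FAST_LOAD_FAST a,a → push 21,21. Stack: [21, 21]
BINARY_OP // → 21 // 21 = 1. Stack: [1]
LOAD_FAST a → push 21. Stack: [1, 21]
BINARY_OP % → 1 % 21 = 1. Stack: [1]
STORE_FAST m → m=1. Stack: []
LOAD_FAST a → push 21. Stack: [21]
LOAD_CONST → push 4. Stack: [21, 4]
BINARY_OP // → 21 // 4 = 5. Stack: [5]
LOAD_CONST → push 9. Stack: [5, 9]
BINARY_OP + → 5 + 9 = 14. Stack: [14]
STORE_FAST p → p=14. Stack: []
LOAD_FAST_LOAD_FAST a,m → push 21,1. Stack: [21, 1]
COMPARE_OP bool(!=) → 21 vs 1 = True. Stack: [True]
POP_JUMP_IF_FALSE → pop True; no jump. Stack: []
LOAD_FAST_LOAD_FAST p,m → push 14,1. Stack: [14, 1]
BINARY_OP % → 14 % 1 = 0. Stack: [0]
LOAD_FAST a → push 21. Stack: [0, 21]
LOAD_CONST → push 9. Stack: [0, 21, 9]
BINARY_OP % → 21 % 9 = 3. Stack: [0, 3]
BINARY_OP - → 0 - 3 = -3. Stack: [-3]
STORE_FAST u → u=-3. Stack: []
LOAD_FAST u → push -3. Stack: [-3]
RETURN_VALUE → return -3.

-3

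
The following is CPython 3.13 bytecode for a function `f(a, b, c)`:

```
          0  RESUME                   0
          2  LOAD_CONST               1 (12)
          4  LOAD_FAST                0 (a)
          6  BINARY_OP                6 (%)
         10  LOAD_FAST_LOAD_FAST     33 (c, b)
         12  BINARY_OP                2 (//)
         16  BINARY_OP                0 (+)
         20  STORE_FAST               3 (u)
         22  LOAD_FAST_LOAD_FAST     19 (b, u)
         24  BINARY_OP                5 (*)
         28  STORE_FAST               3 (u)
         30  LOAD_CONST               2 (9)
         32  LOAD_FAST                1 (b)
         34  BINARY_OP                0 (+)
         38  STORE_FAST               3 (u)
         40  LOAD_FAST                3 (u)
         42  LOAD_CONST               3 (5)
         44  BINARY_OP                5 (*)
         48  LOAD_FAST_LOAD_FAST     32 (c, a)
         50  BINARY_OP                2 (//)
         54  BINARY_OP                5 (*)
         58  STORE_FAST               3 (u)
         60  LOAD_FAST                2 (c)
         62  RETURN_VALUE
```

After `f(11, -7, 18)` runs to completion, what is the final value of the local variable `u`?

10

LOAD_CONST → push 12. Stack: [12]
LOAD_FAST a → push 11. Stack: [12, 11]
BINARY_OP % → 12 % 11 = 1. Stack: [1]
LOAD_FAST_LOAD_FAST c,b → push 18,-7. Stack: [1, 18, -7]
BINARY_OP // → 18 // -7 = -3. Stack: [1, -3]
BINARY_OP + → 1 + -3 = -2. Stack: [-2]
STORE_FAST u → u=-2. Stack: []
LOAD_FAST_LOAD_FAST b,u → push -7,-2. Stack: [-7, -2]
BINARY_OP * → -7 * -2 = 14. Stack: [14]
STORE_FAST u → u=14. Stack: []
LOAD_CONST → push 9. Stack: [9]
LOAD_FAST b → push -7. Stack: [9, -7]
BINARY_OP + → 9 + -7 = 2. Stack: [2]
STORE_FAST u → u=2. Stack: []
LOAD_FAST u → push 2. Stack: [2]
LOAD_CONST → push 5. Stack: [2, 5]
BINARY_OP * → 2 * 5 = 10. Stack: [10]
LOAD_FAST_LOAD_FAST c,a → push 18,11. Stack: [10, 18, 11]
BINARY_OP // → 18 // 11 = 1. Stack: [10, 1]
BINARY_OP * → 10 * 1 = 10. Stack: [10]
STORE_FAST u → u=10. Stack: []
LOAD_FAST c → push 18. Stack: [18]
RETURN_VALUE → return 18.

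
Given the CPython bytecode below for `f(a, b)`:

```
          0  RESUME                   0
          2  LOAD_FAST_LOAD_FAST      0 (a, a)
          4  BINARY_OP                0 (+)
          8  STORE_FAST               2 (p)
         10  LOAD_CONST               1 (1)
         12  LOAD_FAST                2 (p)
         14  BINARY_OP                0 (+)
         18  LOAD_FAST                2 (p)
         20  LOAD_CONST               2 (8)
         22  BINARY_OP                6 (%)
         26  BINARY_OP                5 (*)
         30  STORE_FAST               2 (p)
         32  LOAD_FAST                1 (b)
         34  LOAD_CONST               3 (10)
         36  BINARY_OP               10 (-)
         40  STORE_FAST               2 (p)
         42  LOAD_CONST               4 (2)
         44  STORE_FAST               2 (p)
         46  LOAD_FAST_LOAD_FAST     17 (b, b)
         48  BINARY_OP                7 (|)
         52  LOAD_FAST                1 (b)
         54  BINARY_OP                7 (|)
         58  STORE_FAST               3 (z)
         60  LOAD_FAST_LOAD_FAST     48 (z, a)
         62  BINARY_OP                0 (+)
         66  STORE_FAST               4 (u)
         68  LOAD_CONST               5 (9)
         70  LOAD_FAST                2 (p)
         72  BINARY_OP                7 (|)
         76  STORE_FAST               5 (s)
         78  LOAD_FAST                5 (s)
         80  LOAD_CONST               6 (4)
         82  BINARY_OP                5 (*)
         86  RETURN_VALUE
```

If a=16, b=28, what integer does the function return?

LOAD_FAST_LOAD_FAST a,a → push 16,16. Stack: [16, 16]
BINARY_OP + → 16 + 16 = 32. Stack: [32]
STORE_FAST p → p=32. Stack: []
LOAD_CONST → push 1. Stack: [1]
LOAD_FAST p → push 32. Stack: [1, 32]
BINARY_OP + → 1 + 32 = 33. Stack: [33]
LOAD_FAST p → push 32. Stack: [33, 32]
LOAD_CONST → push 8. Stack: [33, 32, 8]
BINARY_OP % → 32 % 8 = 0. Stack: [33, 0]
BINARY_OP * → 33 * 0 = 0. Stack: [0]
STORE_FAST p → p=0. Stack: []
LOAD_FAST b → push 28. Stack: [28]
LOAD_CONST → push 10. Stack: [28, 10]
BINARY_OP - → 28 - 10 = 18. Stack: [18]
STORE_FAST p → p=18. Stack: []
LOAD_CONST → push 2. Stack: [2]
STORE_FAST p → p=2. Stack: []
LOAD_FAST_LOAD_FAST b,b → push 28,28. Stack: [28, 28]
BINARY_OP | → 28 | 28 = 28. Stack: [28]
LOAD_FAST b → push 28. Stack: [28, 28]
BINARY_OP | → 28 | 28 = 28. Stack: [28]
STORE_FAST z → z=28. Stack: []
LOAD_FAST_LOAD_FAST z,a → push 28,16. Stack: [28, 16]
BINARY_OP + → 28 + 16 = 44. Stack: [44]
STORE_FAST u → u=44. Stack: []
LOAD_CONST → push 9. Stack: [9]
LOAD_FAST p → push 2. Stack: [9, 2]
BINARY_OP | → 9 | 2 = 11. Stack: [11]
STORE_FAST s → s=11. Stack: []
LOAD_FAST s → push 11. Stack: [11]
LOAD_CONST → push 4. Stack: [11, 4]
BINARY_OP * → 11 * 4 = 44. Stack: [44]
RETURN_VALUE → return 44.

44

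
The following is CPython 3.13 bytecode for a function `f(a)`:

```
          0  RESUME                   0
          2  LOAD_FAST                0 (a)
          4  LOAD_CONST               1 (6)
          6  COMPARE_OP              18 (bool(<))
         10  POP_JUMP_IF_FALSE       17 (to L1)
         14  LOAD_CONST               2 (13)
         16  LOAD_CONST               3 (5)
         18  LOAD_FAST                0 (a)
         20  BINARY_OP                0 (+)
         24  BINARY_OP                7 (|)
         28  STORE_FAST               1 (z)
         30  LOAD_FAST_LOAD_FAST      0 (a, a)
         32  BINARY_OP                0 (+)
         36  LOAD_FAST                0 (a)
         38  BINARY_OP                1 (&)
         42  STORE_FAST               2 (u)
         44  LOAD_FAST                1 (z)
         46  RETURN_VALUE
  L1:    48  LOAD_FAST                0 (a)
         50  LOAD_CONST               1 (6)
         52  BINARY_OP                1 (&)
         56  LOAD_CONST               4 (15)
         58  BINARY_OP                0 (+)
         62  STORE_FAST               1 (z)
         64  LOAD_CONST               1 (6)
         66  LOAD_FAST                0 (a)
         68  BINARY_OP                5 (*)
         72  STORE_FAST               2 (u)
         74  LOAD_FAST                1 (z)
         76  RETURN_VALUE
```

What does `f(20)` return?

LOAD_FAST a → push 20. Stack: [20]
LOAD_CONST → push 6. Stack: [20, 6]
COMPARE_OP bool(<) → 20 vs 6 = False. Stack: [False]
POP_JUMP_IF_FALSE → pop False; jump. Stack: []
LOAD_FAST a → push 20. Stack: [20]
LOAD_CONST → push 6. Stack: [20, 6]
BINARY_OP & → 20 & 6 = 4. Stack: [4]
LOAD_CONST → push 15. Stack: [4, 15]
BINARY_OP + → 4 + 15 = 19. Stack: [19]
STORE_FAST z → z=19. Stack: []
LOAD_CONST → push 6. Stack: [6]
LOAD_FAST a → push 20. Stack: [6, 20]
BINARY_OP * → 6 * 20 = 120. Stack: [120]
STORE_FAST u → u=120. Stack: []
LOAD_FAST z → push 19. Stack: [19]
RETURN_VALUE → return 19.

19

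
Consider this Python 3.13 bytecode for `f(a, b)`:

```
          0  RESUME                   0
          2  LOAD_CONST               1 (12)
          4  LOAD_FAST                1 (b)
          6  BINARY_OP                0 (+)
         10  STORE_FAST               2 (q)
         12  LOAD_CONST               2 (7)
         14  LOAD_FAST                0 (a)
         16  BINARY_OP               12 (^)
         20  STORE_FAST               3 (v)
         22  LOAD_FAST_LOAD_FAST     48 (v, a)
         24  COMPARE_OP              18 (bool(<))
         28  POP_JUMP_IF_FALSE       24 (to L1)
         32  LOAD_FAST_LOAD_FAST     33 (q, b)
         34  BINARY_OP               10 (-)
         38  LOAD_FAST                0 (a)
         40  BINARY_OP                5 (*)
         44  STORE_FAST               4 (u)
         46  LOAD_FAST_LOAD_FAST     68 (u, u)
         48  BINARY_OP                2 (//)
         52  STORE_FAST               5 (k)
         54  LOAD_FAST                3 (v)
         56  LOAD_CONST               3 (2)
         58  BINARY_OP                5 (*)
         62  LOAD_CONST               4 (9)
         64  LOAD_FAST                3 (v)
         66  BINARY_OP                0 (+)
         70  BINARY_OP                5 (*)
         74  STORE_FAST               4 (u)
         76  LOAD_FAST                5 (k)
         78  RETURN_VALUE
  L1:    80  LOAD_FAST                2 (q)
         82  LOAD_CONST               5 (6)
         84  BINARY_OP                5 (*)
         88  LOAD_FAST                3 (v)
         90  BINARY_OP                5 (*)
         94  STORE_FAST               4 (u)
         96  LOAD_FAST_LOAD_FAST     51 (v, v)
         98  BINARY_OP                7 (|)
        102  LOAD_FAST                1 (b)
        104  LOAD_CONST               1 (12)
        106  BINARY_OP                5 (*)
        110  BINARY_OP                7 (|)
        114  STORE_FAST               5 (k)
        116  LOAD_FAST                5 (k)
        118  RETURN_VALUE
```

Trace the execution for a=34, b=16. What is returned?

229

LOAD_CONST → push 12. Stack: [12]
LOAD_FAST b → push 16. Stack: [12, 16]
BINARY_OP + → 12 + 16 = 28. Stack: [28]
STORE_FAST q → q=28. Stack: []
LOAD_CONST → push 7. Stack: [7]
LOAD_FAST a → push 34. Stack: [7, 34]
BINARY_OP ^ → 7 ^ 34 = 37. Stack: [37]
STORE_FAST v → v=37. Stack: []
LOAD_FAST_LOAD_FAST v,a → push 37,34. Stack: [37, 34]
COMPARE_OP bool(<) → 37 vs 34 = False. Stack: [False]
POP_JUMP_IF_FALSE → pop False; jump. Stack: []
LOAD_FAST q → push 28. Stack: [28]
LOAD_CONST → push 6. Stack: [28, 6]
BINARY_OP * → 28 * 6 = 168. Stack: [168]
LOAD_FAST v → push 37. Stack: [168, 37]
BINARY_OP * → 168 * 37 = 6216. Stack: [6216]
STORE_FAST u → u=6216. Stack: []
LOAD_FAST_LOAD_FAST v,v → push 37,37. Stack: [37, 37]
BINARY_OP | → 37 | 37 = 37. Stack: [37]
LOAD_FAST b → push 16. Stack: [37, 16]
LOAD_CONST → push 12. Stack: [37, 16, 12]
BINARY_OP * → 16 * 12 = 192. Stack: [37, 192]
BINARY_OP | → 37 | 192 = 229. Stack: [229]
STORE_FAST k → k=229. Stack: []
LOAD_FAST k → push 229. Stack: [229]
RETURN_VALUE → return 229.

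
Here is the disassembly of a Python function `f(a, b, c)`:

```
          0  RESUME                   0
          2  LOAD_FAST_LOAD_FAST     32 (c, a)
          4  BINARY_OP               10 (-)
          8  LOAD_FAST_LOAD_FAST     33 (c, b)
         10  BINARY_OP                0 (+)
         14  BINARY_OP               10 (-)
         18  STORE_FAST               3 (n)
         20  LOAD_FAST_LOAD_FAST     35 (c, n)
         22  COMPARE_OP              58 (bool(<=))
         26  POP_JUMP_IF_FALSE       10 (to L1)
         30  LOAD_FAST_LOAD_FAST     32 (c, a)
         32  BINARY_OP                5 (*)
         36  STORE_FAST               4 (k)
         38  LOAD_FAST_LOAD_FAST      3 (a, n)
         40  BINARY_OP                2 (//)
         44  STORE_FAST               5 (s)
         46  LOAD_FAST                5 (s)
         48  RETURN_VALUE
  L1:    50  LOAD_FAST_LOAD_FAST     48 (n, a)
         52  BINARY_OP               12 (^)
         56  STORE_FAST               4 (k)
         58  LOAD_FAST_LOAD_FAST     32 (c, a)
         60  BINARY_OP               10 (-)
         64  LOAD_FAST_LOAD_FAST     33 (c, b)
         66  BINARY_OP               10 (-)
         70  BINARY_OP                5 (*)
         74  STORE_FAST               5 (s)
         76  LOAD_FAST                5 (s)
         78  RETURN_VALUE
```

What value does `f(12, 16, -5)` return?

357

LOAD_FAST_LOAD_FAST c,a → push -5,12. Stack: [-5, 12]
BINARY_OP - → -5 - 12 = -17. Stack: [-17]
LOAD_FAST_LOAD_FAST c,b → push -5,16. Stack: [-17, -5, 16]
BINARY_OP + → -5 + 16 = 11. Stack: [-17, 11]
BINARY_OP - → -17 - 11 = -28. Stack: [-28]
STORE_FAST n → n=-28. Stack: []
LOAD_FAST_LOAD_FAST c,n → push -5,-28. Stack: [-5, -28]
COMPARE_OP bool(<=) → -5 vs -28 = False. Stack: [False]
POP_JUMP_IF_FALSE → pop False; jump. Stack: []
LOAD_FAST_LOAD_FAST n,a → push -28,12. Stack: [-28, 12]
BINARY_OP ^ → -28 ^ 12 = -24. Stack: [-24]
STORE_FAST k → k=-24. Stack: []
LOAD_FAST_LOAD_FAST c,a → push -5,12. Stack: [-5, 12]
BINARY_OP - → -5 - 12 = -17. Stack: [-17]
LOAD_FAST_LOAD_FAST c,b → push -5,16. Stack: [-17, -5, 16]
BINARY_OP - → -5 - 16 = -21. Stack: [-17, -21]
BINARY_OP * → -17 * -21 = 357. Stack: [357]
STORE_FAST s → s=357. Stack: []
LOAD_FAST s → push 357. Stack: [357]
RETURN_VALUE → return 357.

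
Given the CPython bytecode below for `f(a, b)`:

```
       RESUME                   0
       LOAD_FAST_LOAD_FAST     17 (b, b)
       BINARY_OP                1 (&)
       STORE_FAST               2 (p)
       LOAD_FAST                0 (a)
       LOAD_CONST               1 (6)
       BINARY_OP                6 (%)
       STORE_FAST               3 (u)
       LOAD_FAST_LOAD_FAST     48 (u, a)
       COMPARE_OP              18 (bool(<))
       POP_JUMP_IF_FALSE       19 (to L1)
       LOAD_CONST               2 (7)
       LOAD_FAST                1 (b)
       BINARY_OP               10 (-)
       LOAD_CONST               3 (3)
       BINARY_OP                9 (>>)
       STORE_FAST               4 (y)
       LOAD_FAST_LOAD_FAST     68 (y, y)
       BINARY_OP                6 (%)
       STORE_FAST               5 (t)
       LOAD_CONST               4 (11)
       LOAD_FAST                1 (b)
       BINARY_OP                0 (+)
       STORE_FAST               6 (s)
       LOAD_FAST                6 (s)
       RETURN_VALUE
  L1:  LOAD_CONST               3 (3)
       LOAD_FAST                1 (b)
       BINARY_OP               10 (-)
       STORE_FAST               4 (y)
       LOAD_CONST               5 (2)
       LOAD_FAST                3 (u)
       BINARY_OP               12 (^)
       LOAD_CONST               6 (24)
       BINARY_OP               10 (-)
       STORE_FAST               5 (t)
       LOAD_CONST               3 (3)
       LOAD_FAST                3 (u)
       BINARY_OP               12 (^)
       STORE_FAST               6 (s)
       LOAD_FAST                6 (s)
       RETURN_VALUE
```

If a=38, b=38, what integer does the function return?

49

LOAD_FAST_LOAD_FAST b,b → push 38,38. Stack: [38, 38]
BINARY_OP & → 38 & 38 = 38. Stack: [38]
STORE_FAST p → p=38. Stack: []
LOAD_FAST a → push 38. Stack: [38]
LOAD_CONST → push 6. Stack: [38, 6]
BINARY_OP % → 38 % 6 = 2. Stack: [2]
STORE_FAST u → u=2. Stack: []
LOAD_FAST_LOAD_FAST u,a → push 2,38. Stack: [2, 38]
COMPARE_OP bool(<) → 2 vs 38 = True. Stack: [True]
POP_JUMP_IF_FALSE → pop True; no jump. Stack: []
LOAD_CONST → push 7. Stack: [7]
LOAD_FAST b → push 38. Stack: [7, 38]
BINARY_OP - → 7 - 38 = -31. Stack: [-31]
LOAD_CONST → push 3. Stack: [-31, 3]
BINARY_OP >> → -31 >> 3 = -4. Stack: [-4]
STORE_FAST y → y=-4. Stack: []
LOAD_FAST_LOAD_FAST y,y → push -4,-4. Stack: [-4, -4]
BINARY_OP % → -4 % -4 = 0. Stack: [0]
STORE_FAST t → t=0. Stack: []
LOAD_CONST → push 11. Stack: [11]
LOAD_FAST b → push 38. Stack: [11, 38]
BINARY_OP + → 11 + 38 = 49. Stack: [49]
STORE_FAST s → s=49. Stack: []
LOAD_FAST s → push 49. Stack: [49]
RETURN_VALUE → return 49.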